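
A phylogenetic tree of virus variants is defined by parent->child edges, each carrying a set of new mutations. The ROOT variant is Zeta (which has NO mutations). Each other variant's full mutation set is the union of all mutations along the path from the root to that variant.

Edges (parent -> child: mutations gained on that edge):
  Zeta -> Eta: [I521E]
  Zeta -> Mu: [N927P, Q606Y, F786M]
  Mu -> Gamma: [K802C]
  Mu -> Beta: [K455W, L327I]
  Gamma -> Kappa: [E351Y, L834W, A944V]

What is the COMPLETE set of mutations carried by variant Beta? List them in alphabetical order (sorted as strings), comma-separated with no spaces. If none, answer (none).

At Zeta: gained [] -> total []
At Mu: gained ['N927P', 'Q606Y', 'F786M'] -> total ['F786M', 'N927P', 'Q606Y']
At Beta: gained ['K455W', 'L327I'] -> total ['F786M', 'K455W', 'L327I', 'N927P', 'Q606Y']

Answer: F786M,K455W,L327I,N927P,Q606Y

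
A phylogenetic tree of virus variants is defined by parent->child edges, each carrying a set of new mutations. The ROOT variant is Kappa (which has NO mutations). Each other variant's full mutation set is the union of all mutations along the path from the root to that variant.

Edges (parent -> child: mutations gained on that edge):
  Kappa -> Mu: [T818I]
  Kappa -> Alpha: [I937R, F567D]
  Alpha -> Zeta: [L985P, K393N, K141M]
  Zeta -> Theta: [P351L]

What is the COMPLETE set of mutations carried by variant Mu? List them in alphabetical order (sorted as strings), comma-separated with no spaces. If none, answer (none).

At Kappa: gained [] -> total []
At Mu: gained ['T818I'] -> total ['T818I']

Answer: T818I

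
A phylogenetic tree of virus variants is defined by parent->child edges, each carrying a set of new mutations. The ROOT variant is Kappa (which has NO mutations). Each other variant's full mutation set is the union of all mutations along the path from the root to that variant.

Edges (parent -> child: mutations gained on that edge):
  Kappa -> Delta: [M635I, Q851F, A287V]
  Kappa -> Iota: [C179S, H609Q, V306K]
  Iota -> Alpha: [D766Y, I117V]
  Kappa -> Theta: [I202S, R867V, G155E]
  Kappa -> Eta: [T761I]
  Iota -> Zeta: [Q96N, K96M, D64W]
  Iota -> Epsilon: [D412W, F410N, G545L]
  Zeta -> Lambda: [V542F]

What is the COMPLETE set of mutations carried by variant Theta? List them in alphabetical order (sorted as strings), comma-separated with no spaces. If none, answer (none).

Answer: G155E,I202S,R867V

Derivation:
At Kappa: gained [] -> total []
At Theta: gained ['I202S', 'R867V', 'G155E'] -> total ['G155E', 'I202S', 'R867V']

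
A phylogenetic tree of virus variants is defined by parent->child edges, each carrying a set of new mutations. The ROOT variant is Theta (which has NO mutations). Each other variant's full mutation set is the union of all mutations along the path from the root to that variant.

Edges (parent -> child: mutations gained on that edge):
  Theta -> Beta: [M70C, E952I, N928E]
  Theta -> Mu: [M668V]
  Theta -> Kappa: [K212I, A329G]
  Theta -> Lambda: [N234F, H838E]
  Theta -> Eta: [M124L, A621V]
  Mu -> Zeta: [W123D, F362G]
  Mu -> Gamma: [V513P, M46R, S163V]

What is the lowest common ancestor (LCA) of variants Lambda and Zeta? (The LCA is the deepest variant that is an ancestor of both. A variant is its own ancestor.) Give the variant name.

Path from root to Lambda: Theta -> Lambda
  ancestors of Lambda: {Theta, Lambda}
Path from root to Zeta: Theta -> Mu -> Zeta
  ancestors of Zeta: {Theta, Mu, Zeta}
Common ancestors: {Theta}
Walk up from Zeta: Zeta (not in ancestors of Lambda), Mu (not in ancestors of Lambda), Theta (in ancestors of Lambda)
Deepest common ancestor (LCA) = Theta

Answer: Theta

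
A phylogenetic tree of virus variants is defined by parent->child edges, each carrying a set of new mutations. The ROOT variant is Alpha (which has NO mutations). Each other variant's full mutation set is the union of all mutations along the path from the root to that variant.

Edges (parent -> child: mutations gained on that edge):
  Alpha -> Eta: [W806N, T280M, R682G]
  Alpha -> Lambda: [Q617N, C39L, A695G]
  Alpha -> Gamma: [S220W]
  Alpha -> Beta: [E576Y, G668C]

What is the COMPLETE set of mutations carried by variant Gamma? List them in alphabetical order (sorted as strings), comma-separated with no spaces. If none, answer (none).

At Alpha: gained [] -> total []
At Gamma: gained ['S220W'] -> total ['S220W']

Answer: S220W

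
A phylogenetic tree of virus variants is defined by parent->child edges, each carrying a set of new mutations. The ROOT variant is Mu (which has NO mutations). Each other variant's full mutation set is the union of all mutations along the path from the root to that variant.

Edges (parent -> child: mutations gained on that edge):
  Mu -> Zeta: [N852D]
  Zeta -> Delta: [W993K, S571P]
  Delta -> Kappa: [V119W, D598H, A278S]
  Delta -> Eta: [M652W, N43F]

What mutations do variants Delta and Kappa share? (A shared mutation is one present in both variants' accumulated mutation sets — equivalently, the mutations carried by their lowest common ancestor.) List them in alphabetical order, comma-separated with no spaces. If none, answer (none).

Answer: N852D,S571P,W993K

Derivation:
Accumulating mutations along path to Delta:
  At Mu: gained [] -> total []
  At Zeta: gained ['N852D'] -> total ['N852D']
  At Delta: gained ['W993K', 'S571P'] -> total ['N852D', 'S571P', 'W993K']
Mutations(Delta) = ['N852D', 'S571P', 'W993K']
Accumulating mutations along path to Kappa:
  At Mu: gained [] -> total []
  At Zeta: gained ['N852D'] -> total ['N852D']
  At Delta: gained ['W993K', 'S571P'] -> total ['N852D', 'S571P', 'W993K']
  At Kappa: gained ['V119W', 'D598H', 'A278S'] -> total ['A278S', 'D598H', 'N852D', 'S571P', 'V119W', 'W993K']
Mutations(Kappa) = ['A278S', 'D598H', 'N852D', 'S571P', 'V119W', 'W993K']
Intersection: ['N852D', 'S571P', 'W993K'] ∩ ['A278S', 'D598H', 'N852D', 'S571P', 'V119W', 'W993K'] = ['N852D', 'S571P', 'W993K']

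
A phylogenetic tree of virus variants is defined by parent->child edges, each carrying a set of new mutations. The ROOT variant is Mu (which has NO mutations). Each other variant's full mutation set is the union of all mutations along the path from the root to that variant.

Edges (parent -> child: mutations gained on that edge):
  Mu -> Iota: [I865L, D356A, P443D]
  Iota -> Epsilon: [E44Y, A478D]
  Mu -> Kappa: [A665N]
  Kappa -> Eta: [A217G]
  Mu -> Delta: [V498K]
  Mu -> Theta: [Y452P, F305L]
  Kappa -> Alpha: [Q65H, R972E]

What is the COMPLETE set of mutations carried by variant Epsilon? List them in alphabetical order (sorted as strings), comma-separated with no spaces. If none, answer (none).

Answer: A478D,D356A,E44Y,I865L,P443D

Derivation:
At Mu: gained [] -> total []
At Iota: gained ['I865L', 'D356A', 'P443D'] -> total ['D356A', 'I865L', 'P443D']
At Epsilon: gained ['E44Y', 'A478D'] -> total ['A478D', 'D356A', 'E44Y', 'I865L', 'P443D']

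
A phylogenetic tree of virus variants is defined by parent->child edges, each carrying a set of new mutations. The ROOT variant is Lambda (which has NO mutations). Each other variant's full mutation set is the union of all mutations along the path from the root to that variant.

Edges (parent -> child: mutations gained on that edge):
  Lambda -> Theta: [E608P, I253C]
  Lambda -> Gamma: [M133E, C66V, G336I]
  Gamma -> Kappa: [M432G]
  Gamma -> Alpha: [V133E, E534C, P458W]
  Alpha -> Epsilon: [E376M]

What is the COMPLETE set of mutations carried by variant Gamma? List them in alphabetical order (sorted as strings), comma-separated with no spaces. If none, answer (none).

Answer: C66V,G336I,M133E

Derivation:
At Lambda: gained [] -> total []
At Gamma: gained ['M133E', 'C66V', 'G336I'] -> total ['C66V', 'G336I', 'M133E']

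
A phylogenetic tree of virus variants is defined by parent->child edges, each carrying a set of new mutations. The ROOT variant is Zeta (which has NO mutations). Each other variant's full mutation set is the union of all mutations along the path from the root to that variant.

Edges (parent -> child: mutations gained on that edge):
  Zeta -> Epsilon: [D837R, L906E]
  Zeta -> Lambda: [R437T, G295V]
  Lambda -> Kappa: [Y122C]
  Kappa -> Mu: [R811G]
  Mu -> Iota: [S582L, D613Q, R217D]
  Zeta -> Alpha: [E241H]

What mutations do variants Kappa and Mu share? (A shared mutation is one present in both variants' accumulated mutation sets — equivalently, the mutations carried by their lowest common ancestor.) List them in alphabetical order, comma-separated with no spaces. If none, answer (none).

Accumulating mutations along path to Kappa:
  At Zeta: gained [] -> total []
  At Lambda: gained ['R437T', 'G295V'] -> total ['G295V', 'R437T']
  At Kappa: gained ['Y122C'] -> total ['G295V', 'R437T', 'Y122C']
Mutations(Kappa) = ['G295V', 'R437T', 'Y122C']
Accumulating mutations along path to Mu:
  At Zeta: gained [] -> total []
  At Lambda: gained ['R437T', 'G295V'] -> total ['G295V', 'R437T']
  At Kappa: gained ['Y122C'] -> total ['G295V', 'R437T', 'Y122C']
  At Mu: gained ['R811G'] -> total ['G295V', 'R437T', 'R811G', 'Y122C']
Mutations(Mu) = ['G295V', 'R437T', 'R811G', 'Y122C']
Intersection: ['G295V', 'R437T', 'Y122C'] ∩ ['G295V', 'R437T', 'R811G', 'Y122C'] = ['G295V', 'R437T', 'Y122C']

Answer: G295V,R437T,Y122C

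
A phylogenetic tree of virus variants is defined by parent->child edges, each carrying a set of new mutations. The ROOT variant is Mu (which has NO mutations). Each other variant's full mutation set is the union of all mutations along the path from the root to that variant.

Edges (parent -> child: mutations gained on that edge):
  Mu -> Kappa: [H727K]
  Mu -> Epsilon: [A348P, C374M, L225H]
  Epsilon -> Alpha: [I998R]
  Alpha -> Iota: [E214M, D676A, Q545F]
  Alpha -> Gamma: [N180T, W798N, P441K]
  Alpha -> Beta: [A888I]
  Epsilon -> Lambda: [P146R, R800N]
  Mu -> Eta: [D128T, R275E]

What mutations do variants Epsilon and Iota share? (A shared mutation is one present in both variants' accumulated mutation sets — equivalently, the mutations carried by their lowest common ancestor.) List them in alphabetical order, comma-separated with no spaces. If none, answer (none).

Answer: A348P,C374M,L225H

Derivation:
Accumulating mutations along path to Epsilon:
  At Mu: gained [] -> total []
  At Epsilon: gained ['A348P', 'C374M', 'L225H'] -> total ['A348P', 'C374M', 'L225H']
Mutations(Epsilon) = ['A348P', 'C374M', 'L225H']
Accumulating mutations along path to Iota:
  At Mu: gained [] -> total []
  At Epsilon: gained ['A348P', 'C374M', 'L225H'] -> total ['A348P', 'C374M', 'L225H']
  At Alpha: gained ['I998R'] -> total ['A348P', 'C374M', 'I998R', 'L225H']
  At Iota: gained ['E214M', 'D676A', 'Q545F'] -> total ['A348P', 'C374M', 'D676A', 'E214M', 'I998R', 'L225H', 'Q545F']
Mutations(Iota) = ['A348P', 'C374M', 'D676A', 'E214M', 'I998R', 'L225H', 'Q545F']
Intersection: ['A348P', 'C374M', 'L225H'] ∩ ['A348P', 'C374M', 'D676A', 'E214M', 'I998R', 'L225H', 'Q545F'] = ['A348P', 'C374M', 'L225H']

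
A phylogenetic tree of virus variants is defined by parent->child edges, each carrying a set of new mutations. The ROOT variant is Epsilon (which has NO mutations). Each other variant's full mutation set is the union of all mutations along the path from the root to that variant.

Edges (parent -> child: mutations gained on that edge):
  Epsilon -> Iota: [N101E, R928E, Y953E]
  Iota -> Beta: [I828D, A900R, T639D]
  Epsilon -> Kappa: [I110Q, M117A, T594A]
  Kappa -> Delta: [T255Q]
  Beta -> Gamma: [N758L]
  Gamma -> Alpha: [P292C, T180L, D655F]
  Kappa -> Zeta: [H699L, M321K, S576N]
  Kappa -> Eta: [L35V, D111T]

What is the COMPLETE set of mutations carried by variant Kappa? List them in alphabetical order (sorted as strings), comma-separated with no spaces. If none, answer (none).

Answer: I110Q,M117A,T594A

Derivation:
At Epsilon: gained [] -> total []
At Kappa: gained ['I110Q', 'M117A', 'T594A'] -> total ['I110Q', 'M117A', 'T594A']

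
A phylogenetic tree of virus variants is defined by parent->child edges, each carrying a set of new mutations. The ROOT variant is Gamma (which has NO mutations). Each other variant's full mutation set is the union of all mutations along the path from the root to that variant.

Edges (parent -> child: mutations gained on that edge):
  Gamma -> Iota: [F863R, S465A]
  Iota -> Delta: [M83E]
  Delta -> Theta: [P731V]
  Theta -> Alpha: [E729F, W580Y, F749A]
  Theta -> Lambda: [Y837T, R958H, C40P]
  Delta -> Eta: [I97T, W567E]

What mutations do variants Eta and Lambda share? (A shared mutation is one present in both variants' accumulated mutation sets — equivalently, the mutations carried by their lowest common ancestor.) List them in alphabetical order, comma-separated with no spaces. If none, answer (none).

Accumulating mutations along path to Eta:
  At Gamma: gained [] -> total []
  At Iota: gained ['F863R', 'S465A'] -> total ['F863R', 'S465A']
  At Delta: gained ['M83E'] -> total ['F863R', 'M83E', 'S465A']
  At Eta: gained ['I97T', 'W567E'] -> total ['F863R', 'I97T', 'M83E', 'S465A', 'W567E']
Mutations(Eta) = ['F863R', 'I97T', 'M83E', 'S465A', 'W567E']
Accumulating mutations along path to Lambda:
  At Gamma: gained [] -> total []
  At Iota: gained ['F863R', 'S465A'] -> total ['F863R', 'S465A']
  At Delta: gained ['M83E'] -> total ['F863R', 'M83E', 'S465A']
  At Theta: gained ['P731V'] -> total ['F863R', 'M83E', 'P731V', 'S465A']
  At Lambda: gained ['Y837T', 'R958H', 'C40P'] -> total ['C40P', 'F863R', 'M83E', 'P731V', 'R958H', 'S465A', 'Y837T']
Mutations(Lambda) = ['C40P', 'F863R', 'M83E', 'P731V', 'R958H', 'S465A', 'Y837T']
Intersection: ['F863R', 'I97T', 'M83E', 'S465A', 'W567E'] ∩ ['C40P', 'F863R', 'M83E', 'P731V', 'R958H', 'S465A', 'Y837T'] = ['F863R', 'M83E', 'S465A']

Answer: F863R,M83E,S465A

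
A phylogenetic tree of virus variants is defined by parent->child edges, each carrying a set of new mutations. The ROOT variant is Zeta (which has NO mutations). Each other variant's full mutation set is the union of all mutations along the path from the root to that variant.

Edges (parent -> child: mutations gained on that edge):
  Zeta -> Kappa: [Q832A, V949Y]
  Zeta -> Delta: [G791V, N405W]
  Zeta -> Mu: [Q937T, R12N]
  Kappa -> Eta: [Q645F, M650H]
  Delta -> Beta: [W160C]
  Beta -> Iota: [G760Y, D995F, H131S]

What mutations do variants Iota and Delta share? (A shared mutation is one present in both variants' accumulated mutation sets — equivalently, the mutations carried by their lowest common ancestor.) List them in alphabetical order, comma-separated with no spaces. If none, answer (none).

Answer: G791V,N405W

Derivation:
Accumulating mutations along path to Iota:
  At Zeta: gained [] -> total []
  At Delta: gained ['G791V', 'N405W'] -> total ['G791V', 'N405W']
  At Beta: gained ['W160C'] -> total ['G791V', 'N405W', 'W160C']
  At Iota: gained ['G760Y', 'D995F', 'H131S'] -> total ['D995F', 'G760Y', 'G791V', 'H131S', 'N405W', 'W160C']
Mutations(Iota) = ['D995F', 'G760Y', 'G791V', 'H131S', 'N405W', 'W160C']
Accumulating mutations along path to Delta:
  At Zeta: gained [] -> total []
  At Delta: gained ['G791V', 'N405W'] -> total ['G791V', 'N405W']
Mutations(Delta) = ['G791V', 'N405W']
Intersection: ['D995F', 'G760Y', 'G791V', 'H131S', 'N405W', 'W160C'] ∩ ['G791V', 'N405W'] = ['G791V', 'N405W']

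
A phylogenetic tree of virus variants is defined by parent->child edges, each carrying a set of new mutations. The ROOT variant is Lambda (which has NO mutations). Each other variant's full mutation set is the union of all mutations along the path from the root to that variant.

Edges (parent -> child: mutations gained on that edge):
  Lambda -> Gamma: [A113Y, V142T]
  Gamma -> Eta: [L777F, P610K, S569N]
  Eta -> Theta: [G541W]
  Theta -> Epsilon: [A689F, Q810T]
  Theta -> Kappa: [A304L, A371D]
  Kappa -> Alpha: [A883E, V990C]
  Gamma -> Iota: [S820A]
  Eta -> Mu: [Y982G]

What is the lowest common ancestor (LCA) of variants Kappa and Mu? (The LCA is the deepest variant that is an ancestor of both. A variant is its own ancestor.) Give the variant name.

Path from root to Kappa: Lambda -> Gamma -> Eta -> Theta -> Kappa
  ancestors of Kappa: {Lambda, Gamma, Eta, Theta, Kappa}
Path from root to Mu: Lambda -> Gamma -> Eta -> Mu
  ancestors of Mu: {Lambda, Gamma, Eta, Mu}
Common ancestors: {Lambda, Gamma, Eta}
Walk up from Mu: Mu (not in ancestors of Kappa), Eta (in ancestors of Kappa), Gamma (in ancestors of Kappa), Lambda (in ancestors of Kappa)
Deepest common ancestor (LCA) = Eta

Answer: Eta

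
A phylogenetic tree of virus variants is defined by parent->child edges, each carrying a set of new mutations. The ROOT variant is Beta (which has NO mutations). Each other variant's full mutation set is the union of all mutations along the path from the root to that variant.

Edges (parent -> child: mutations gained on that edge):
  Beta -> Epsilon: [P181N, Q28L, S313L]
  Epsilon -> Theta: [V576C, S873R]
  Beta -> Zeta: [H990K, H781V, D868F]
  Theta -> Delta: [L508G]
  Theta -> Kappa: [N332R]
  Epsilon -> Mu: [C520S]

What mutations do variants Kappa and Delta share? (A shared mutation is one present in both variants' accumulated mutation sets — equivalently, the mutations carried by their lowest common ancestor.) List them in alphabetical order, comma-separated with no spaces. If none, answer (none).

Answer: P181N,Q28L,S313L,S873R,V576C

Derivation:
Accumulating mutations along path to Kappa:
  At Beta: gained [] -> total []
  At Epsilon: gained ['P181N', 'Q28L', 'S313L'] -> total ['P181N', 'Q28L', 'S313L']
  At Theta: gained ['V576C', 'S873R'] -> total ['P181N', 'Q28L', 'S313L', 'S873R', 'V576C']
  At Kappa: gained ['N332R'] -> total ['N332R', 'P181N', 'Q28L', 'S313L', 'S873R', 'V576C']
Mutations(Kappa) = ['N332R', 'P181N', 'Q28L', 'S313L', 'S873R', 'V576C']
Accumulating mutations along path to Delta:
  At Beta: gained [] -> total []
  At Epsilon: gained ['P181N', 'Q28L', 'S313L'] -> total ['P181N', 'Q28L', 'S313L']
  At Theta: gained ['V576C', 'S873R'] -> total ['P181N', 'Q28L', 'S313L', 'S873R', 'V576C']
  At Delta: gained ['L508G'] -> total ['L508G', 'P181N', 'Q28L', 'S313L', 'S873R', 'V576C']
Mutations(Delta) = ['L508G', 'P181N', 'Q28L', 'S313L', 'S873R', 'V576C']
Intersection: ['N332R', 'P181N', 'Q28L', 'S313L', 'S873R', 'V576C'] ∩ ['L508G', 'P181N', 'Q28L', 'S313L', 'S873R', 'V576C'] = ['P181N', 'Q28L', 'S313L', 'S873R', 'V576C']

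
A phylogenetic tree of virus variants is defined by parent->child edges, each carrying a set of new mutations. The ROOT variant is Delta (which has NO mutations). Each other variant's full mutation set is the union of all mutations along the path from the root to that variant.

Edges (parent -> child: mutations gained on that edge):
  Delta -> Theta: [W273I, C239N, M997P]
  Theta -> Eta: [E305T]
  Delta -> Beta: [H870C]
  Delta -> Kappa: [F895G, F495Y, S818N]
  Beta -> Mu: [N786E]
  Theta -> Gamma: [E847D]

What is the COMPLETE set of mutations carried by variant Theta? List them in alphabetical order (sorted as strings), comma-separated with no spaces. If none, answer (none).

At Delta: gained [] -> total []
At Theta: gained ['W273I', 'C239N', 'M997P'] -> total ['C239N', 'M997P', 'W273I']

Answer: C239N,M997P,W273I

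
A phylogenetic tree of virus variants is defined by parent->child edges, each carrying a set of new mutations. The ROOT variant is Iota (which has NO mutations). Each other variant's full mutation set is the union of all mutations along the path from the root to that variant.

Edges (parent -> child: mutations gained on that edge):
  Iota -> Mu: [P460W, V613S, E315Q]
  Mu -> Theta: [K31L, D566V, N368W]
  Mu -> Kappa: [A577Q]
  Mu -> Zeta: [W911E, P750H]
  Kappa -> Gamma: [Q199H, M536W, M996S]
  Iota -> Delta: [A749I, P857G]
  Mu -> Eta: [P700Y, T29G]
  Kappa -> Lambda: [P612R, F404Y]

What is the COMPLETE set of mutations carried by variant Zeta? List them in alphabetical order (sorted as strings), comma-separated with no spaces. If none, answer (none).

At Iota: gained [] -> total []
At Mu: gained ['P460W', 'V613S', 'E315Q'] -> total ['E315Q', 'P460W', 'V613S']
At Zeta: gained ['W911E', 'P750H'] -> total ['E315Q', 'P460W', 'P750H', 'V613S', 'W911E']

Answer: E315Q,P460W,P750H,V613S,W911E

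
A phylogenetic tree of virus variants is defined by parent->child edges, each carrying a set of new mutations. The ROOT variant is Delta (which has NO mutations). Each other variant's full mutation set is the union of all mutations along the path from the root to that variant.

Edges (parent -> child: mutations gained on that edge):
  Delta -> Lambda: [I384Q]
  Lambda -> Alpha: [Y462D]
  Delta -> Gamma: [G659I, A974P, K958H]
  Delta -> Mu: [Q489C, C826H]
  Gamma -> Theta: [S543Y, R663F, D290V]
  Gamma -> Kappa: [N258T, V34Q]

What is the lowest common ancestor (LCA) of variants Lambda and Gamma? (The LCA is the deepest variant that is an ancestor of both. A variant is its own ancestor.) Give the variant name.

Answer: Delta

Derivation:
Path from root to Lambda: Delta -> Lambda
  ancestors of Lambda: {Delta, Lambda}
Path from root to Gamma: Delta -> Gamma
  ancestors of Gamma: {Delta, Gamma}
Common ancestors: {Delta}
Walk up from Gamma: Gamma (not in ancestors of Lambda), Delta (in ancestors of Lambda)
Deepest common ancestor (LCA) = Delta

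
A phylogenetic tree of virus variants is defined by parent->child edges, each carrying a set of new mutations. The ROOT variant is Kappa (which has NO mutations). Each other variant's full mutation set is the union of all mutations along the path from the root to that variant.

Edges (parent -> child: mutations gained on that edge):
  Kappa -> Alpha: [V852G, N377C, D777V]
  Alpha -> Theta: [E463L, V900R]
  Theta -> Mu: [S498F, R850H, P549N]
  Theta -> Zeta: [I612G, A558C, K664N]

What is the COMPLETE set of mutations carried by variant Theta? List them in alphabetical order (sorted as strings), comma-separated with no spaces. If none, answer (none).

At Kappa: gained [] -> total []
At Alpha: gained ['V852G', 'N377C', 'D777V'] -> total ['D777V', 'N377C', 'V852G']
At Theta: gained ['E463L', 'V900R'] -> total ['D777V', 'E463L', 'N377C', 'V852G', 'V900R']

Answer: D777V,E463L,N377C,V852G,V900R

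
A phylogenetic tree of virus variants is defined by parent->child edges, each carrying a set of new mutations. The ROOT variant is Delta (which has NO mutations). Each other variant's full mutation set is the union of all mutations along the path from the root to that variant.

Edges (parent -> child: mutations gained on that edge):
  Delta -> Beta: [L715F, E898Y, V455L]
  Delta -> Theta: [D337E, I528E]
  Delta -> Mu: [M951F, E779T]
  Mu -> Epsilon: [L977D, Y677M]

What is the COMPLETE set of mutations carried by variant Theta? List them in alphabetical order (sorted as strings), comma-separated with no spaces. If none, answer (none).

Answer: D337E,I528E

Derivation:
At Delta: gained [] -> total []
At Theta: gained ['D337E', 'I528E'] -> total ['D337E', 'I528E']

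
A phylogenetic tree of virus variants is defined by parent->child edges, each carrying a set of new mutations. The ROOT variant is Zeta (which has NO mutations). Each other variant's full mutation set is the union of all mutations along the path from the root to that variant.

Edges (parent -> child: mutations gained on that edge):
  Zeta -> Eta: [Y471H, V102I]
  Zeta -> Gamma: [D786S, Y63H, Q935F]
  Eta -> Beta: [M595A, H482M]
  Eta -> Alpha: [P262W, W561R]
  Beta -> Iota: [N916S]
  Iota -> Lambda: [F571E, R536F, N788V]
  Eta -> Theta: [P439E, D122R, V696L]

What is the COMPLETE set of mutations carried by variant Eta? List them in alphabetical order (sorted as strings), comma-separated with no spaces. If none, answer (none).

Answer: V102I,Y471H

Derivation:
At Zeta: gained [] -> total []
At Eta: gained ['Y471H', 'V102I'] -> total ['V102I', 'Y471H']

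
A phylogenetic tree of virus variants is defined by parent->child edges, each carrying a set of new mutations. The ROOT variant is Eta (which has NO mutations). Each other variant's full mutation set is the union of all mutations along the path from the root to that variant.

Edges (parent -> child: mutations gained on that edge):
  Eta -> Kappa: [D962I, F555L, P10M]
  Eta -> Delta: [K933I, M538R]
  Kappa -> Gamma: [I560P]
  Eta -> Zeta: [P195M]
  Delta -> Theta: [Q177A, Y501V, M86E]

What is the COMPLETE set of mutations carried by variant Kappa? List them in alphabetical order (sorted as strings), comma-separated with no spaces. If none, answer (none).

At Eta: gained [] -> total []
At Kappa: gained ['D962I', 'F555L', 'P10M'] -> total ['D962I', 'F555L', 'P10M']

Answer: D962I,F555L,P10M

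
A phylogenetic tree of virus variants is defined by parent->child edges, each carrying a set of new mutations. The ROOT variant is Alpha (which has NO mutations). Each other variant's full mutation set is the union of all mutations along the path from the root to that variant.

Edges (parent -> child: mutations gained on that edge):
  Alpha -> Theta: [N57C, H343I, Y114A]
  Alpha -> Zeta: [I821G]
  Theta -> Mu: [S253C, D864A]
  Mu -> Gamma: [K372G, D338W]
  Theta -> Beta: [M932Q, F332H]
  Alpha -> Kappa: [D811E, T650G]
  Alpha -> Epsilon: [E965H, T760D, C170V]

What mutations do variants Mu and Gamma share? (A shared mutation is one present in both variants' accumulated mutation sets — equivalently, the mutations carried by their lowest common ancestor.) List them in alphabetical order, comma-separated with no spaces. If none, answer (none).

Answer: D864A,H343I,N57C,S253C,Y114A

Derivation:
Accumulating mutations along path to Mu:
  At Alpha: gained [] -> total []
  At Theta: gained ['N57C', 'H343I', 'Y114A'] -> total ['H343I', 'N57C', 'Y114A']
  At Mu: gained ['S253C', 'D864A'] -> total ['D864A', 'H343I', 'N57C', 'S253C', 'Y114A']
Mutations(Mu) = ['D864A', 'H343I', 'N57C', 'S253C', 'Y114A']
Accumulating mutations along path to Gamma:
  At Alpha: gained [] -> total []
  At Theta: gained ['N57C', 'H343I', 'Y114A'] -> total ['H343I', 'N57C', 'Y114A']
  At Mu: gained ['S253C', 'D864A'] -> total ['D864A', 'H343I', 'N57C', 'S253C', 'Y114A']
  At Gamma: gained ['K372G', 'D338W'] -> total ['D338W', 'D864A', 'H343I', 'K372G', 'N57C', 'S253C', 'Y114A']
Mutations(Gamma) = ['D338W', 'D864A', 'H343I', 'K372G', 'N57C', 'S253C', 'Y114A']
Intersection: ['D864A', 'H343I', 'N57C', 'S253C', 'Y114A'] ∩ ['D338W', 'D864A', 'H343I', 'K372G', 'N57C', 'S253C', 'Y114A'] = ['D864A', 'H343I', 'N57C', 'S253C', 'Y114A']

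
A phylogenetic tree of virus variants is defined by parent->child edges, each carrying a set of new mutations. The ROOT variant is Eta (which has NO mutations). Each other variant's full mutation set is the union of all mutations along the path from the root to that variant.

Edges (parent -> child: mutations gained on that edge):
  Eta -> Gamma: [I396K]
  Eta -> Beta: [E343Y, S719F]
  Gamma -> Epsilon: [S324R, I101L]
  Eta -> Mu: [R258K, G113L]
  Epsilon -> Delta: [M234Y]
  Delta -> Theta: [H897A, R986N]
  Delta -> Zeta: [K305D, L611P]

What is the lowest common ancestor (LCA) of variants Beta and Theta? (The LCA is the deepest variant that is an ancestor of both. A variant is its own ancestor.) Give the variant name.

Path from root to Beta: Eta -> Beta
  ancestors of Beta: {Eta, Beta}
Path from root to Theta: Eta -> Gamma -> Epsilon -> Delta -> Theta
  ancestors of Theta: {Eta, Gamma, Epsilon, Delta, Theta}
Common ancestors: {Eta}
Walk up from Theta: Theta (not in ancestors of Beta), Delta (not in ancestors of Beta), Epsilon (not in ancestors of Beta), Gamma (not in ancestors of Beta), Eta (in ancestors of Beta)
Deepest common ancestor (LCA) = Eta

Answer: Eta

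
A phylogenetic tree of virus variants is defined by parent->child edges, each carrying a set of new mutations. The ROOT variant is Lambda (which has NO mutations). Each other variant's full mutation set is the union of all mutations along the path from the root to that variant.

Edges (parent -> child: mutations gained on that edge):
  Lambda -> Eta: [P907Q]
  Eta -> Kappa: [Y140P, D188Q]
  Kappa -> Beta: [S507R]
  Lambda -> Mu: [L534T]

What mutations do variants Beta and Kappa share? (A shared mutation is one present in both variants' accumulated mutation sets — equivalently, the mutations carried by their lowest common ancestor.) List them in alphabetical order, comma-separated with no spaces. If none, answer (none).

Answer: D188Q,P907Q,Y140P

Derivation:
Accumulating mutations along path to Beta:
  At Lambda: gained [] -> total []
  At Eta: gained ['P907Q'] -> total ['P907Q']
  At Kappa: gained ['Y140P', 'D188Q'] -> total ['D188Q', 'P907Q', 'Y140P']
  At Beta: gained ['S507R'] -> total ['D188Q', 'P907Q', 'S507R', 'Y140P']
Mutations(Beta) = ['D188Q', 'P907Q', 'S507R', 'Y140P']
Accumulating mutations along path to Kappa:
  At Lambda: gained [] -> total []
  At Eta: gained ['P907Q'] -> total ['P907Q']
  At Kappa: gained ['Y140P', 'D188Q'] -> total ['D188Q', 'P907Q', 'Y140P']
Mutations(Kappa) = ['D188Q', 'P907Q', 'Y140P']
Intersection: ['D188Q', 'P907Q', 'S507R', 'Y140P'] ∩ ['D188Q', 'P907Q', 'Y140P'] = ['D188Q', 'P907Q', 'Y140P']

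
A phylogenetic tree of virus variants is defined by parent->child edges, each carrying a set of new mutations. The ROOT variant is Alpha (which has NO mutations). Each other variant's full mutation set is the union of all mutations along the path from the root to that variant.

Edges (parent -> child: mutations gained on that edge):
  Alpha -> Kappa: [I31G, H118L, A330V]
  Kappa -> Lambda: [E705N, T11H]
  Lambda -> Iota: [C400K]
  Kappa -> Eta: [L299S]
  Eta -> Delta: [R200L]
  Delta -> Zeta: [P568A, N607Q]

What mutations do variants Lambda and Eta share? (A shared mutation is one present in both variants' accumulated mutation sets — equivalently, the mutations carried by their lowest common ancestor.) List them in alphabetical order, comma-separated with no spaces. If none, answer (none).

Answer: A330V,H118L,I31G

Derivation:
Accumulating mutations along path to Lambda:
  At Alpha: gained [] -> total []
  At Kappa: gained ['I31G', 'H118L', 'A330V'] -> total ['A330V', 'H118L', 'I31G']
  At Lambda: gained ['E705N', 'T11H'] -> total ['A330V', 'E705N', 'H118L', 'I31G', 'T11H']
Mutations(Lambda) = ['A330V', 'E705N', 'H118L', 'I31G', 'T11H']
Accumulating mutations along path to Eta:
  At Alpha: gained [] -> total []
  At Kappa: gained ['I31G', 'H118L', 'A330V'] -> total ['A330V', 'H118L', 'I31G']
  At Eta: gained ['L299S'] -> total ['A330V', 'H118L', 'I31G', 'L299S']
Mutations(Eta) = ['A330V', 'H118L', 'I31G', 'L299S']
Intersection: ['A330V', 'E705N', 'H118L', 'I31G', 'T11H'] ∩ ['A330V', 'H118L', 'I31G', 'L299S'] = ['A330V', 'H118L', 'I31G']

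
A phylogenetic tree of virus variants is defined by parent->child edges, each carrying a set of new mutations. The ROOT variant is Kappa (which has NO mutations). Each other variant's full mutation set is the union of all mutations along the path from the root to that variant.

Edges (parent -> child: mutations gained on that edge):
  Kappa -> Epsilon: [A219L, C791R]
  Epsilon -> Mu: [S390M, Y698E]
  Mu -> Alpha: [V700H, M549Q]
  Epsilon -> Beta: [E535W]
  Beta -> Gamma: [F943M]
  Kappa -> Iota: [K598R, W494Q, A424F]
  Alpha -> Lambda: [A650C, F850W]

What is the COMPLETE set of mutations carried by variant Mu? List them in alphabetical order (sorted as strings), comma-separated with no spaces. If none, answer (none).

At Kappa: gained [] -> total []
At Epsilon: gained ['A219L', 'C791R'] -> total ['A219L', 'C791R']
At Mu: gained ['S390M', 'Y698E'] -> total ['A219L', 'C791R', 'S390M', 'Y698E']

Answer: A219L,C791R,S390M,Y698E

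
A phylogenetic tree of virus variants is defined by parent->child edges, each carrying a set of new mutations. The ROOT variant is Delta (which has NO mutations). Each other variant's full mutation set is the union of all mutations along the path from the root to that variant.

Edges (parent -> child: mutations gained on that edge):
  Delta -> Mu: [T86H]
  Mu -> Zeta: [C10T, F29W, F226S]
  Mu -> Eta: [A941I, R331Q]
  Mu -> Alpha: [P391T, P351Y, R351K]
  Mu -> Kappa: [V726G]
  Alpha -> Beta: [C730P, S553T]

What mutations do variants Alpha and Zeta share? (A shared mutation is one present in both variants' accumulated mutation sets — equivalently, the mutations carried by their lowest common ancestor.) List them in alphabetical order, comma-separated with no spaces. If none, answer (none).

Accumulating mutations along path to Alpha:
  At Delta: gained [] -> total []
  At Mu: gained ['T86H'] -> total ['T86H']
  At Alpha: gained ['P391T', 'P351Y', 'R351K'] -> total ['P351Y', 'P391T', 'R351K', 'T86H']
Mutations(Alpha) = ['P351Y', 'P391T', 'R351K', 'T86H']
Accumulating mutations along path to Zeta:
  At Delta: gained [] -> total []
  At Mu: gained ['T86H'] -> total ['T86H']
  At Zeta: gained ['C10T', 'F29W', 'F226S'] -> total ['C10T', 'F226S', 'F29W', 'T86H']
Mutations(Zeta) = ['C10T', 'F226S', 'F29W', 'T86H']
Intersection: ['P351Y', 'P391T', 'R351K', 'T86H'] ∩ ['C10T', 'F226S', 'F29W', 'T86H'] = ['T86H']

Answer: T86H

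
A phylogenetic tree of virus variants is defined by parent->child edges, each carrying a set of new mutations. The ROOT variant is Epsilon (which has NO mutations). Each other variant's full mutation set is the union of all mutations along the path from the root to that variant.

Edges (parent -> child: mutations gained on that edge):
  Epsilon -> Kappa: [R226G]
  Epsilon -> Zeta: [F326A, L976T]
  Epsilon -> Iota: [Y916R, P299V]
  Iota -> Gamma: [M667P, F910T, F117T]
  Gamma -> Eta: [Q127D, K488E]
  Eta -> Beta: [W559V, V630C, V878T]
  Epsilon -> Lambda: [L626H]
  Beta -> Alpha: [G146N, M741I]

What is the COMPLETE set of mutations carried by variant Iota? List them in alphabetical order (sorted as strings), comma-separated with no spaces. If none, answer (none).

Answer: P299V,Y916R

Derivation:
At Epsilon: gained [] -> total []
At Iota: gained ['Y916R', 'P299V'] -> total ['P299V', 'Y916R']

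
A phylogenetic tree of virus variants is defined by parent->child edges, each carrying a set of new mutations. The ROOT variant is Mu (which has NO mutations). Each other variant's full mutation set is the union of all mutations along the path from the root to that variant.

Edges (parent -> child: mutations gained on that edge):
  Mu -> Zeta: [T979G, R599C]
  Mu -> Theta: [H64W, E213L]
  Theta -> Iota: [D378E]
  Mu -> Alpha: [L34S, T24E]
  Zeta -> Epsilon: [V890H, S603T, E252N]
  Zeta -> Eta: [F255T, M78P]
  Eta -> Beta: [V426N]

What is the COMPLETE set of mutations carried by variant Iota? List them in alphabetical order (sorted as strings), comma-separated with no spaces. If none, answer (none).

Answer: D378E,E213L,H64W

Derivation:
At Mu: gained [] -> total []
At Theta: gained ['H64W', 'E213L'] -> total ['E213L', 'H64W']
At Iota: gained ['D378E'] -> total ['D378E', 'E213L', 'H64W']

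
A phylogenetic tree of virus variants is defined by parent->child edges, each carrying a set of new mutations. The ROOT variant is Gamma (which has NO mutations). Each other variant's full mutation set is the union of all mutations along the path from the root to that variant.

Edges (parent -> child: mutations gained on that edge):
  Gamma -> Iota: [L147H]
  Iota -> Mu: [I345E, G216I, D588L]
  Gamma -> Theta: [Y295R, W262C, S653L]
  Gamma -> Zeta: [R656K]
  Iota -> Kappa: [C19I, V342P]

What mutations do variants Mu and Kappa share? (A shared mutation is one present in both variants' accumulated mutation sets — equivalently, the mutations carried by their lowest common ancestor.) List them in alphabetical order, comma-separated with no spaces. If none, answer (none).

Answer: L147H

Derivation:
Accumulating mutations along path to Mu:
  At Gamma: gained [] -> total []
  At Iota: gained ['L147H'] -> total ['L147H']
  At Mu: gained ['I345E', 'G216I', 'D588L'] -> total ['D588L', 'G216I', 'I345E', 'L147H']
Mutations(Mu) = ['D588L', 'G216I', 'I345E', 'L147H']
Accumulating mutations along path to Kappa:
  At Gamma: gained [] -> total []
  At Iota: gained ['L147H'] -> total ['L147H']
  At Kappa: gained ['C19I', 'V342P'] -> total ['C19I', 'L147H', 'V342P']
Mutations(Kappa) = ['C19I', 'L147H', 'V342P']
Intersection: ['D588L', 'G216I', 'I345E', 'L147H'] ∩ ['C19I', 'L147H', 'V342P'] = ['L147H']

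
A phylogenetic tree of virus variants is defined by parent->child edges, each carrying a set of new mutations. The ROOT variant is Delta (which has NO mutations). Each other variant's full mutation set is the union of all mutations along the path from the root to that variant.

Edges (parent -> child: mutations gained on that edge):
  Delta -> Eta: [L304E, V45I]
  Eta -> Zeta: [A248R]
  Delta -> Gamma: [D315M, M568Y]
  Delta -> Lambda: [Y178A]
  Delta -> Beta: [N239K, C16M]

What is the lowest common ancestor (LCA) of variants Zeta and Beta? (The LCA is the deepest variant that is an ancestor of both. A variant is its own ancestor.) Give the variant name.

Path from root to Zeta: Delta -> Eta -> Zeta
  ancestors of Zeta: {Delta, Eta, Zeta}
Path from root to Beta: Delta -> Beta
  ancestors of Beta: {Delta, Beta}
Common ancestors: {Delta}
Walk up from Beta: Beta (not in ancestors of Zeta), Delta (in ancestors of Zeta)
Deepest common ancestor (LCA) = Delta

Answer: Delta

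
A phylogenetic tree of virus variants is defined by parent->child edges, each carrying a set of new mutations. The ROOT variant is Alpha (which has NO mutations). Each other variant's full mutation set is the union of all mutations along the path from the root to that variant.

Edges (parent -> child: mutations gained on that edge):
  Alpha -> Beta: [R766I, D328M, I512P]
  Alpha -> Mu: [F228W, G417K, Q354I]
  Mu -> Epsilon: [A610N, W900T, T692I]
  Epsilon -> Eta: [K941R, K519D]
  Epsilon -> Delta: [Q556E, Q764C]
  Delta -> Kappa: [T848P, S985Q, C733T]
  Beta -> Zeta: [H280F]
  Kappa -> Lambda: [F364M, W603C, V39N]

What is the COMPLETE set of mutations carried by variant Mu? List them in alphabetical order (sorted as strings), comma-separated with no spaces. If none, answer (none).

At Alpha: gained [] -> total []
At Mu: gained ['F228W', 'G417K', 'Q354I'] -> total ['F228W', 'G417K', 'Q354I']

Answer: F228W,G417K,Q354I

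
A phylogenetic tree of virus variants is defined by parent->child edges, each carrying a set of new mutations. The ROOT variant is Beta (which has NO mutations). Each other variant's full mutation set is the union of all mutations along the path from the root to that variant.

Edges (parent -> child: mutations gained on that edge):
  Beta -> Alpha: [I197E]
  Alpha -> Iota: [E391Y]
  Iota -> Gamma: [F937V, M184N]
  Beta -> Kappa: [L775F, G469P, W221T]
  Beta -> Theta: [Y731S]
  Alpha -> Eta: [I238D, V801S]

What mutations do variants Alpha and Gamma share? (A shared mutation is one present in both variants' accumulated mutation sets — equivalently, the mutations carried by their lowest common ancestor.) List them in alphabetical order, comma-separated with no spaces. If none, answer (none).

Accumulating mutations along path to Alpha:
  At Beta: gained [] -> total []
  At Alpha: gained ['I197E'] -> total ['I197E']
Mutations(Alpha) = ['I197E']
Accumulating mutations along path to Gamma:
  At Beta: gained [] -> total []
  At Alpha: gained ['I197E'] -> total ['I197E']
  At Iota: gained ['E391Y'] -> total ['E391Y', 'I197E']
  At Gamma: gained ['F937V', 'M184N'] -> total ['E391Y', 'F937V', 'I197E', 'M184N']
Mutations(Gamma) = ['E391Y', 'F937V', 'I197E', 'M184N']
Intersection: ['I197E'] ∩ ['E391Y', 'F937V', 'I197E', 'M184N'] = ['I197E']

Answer: I197E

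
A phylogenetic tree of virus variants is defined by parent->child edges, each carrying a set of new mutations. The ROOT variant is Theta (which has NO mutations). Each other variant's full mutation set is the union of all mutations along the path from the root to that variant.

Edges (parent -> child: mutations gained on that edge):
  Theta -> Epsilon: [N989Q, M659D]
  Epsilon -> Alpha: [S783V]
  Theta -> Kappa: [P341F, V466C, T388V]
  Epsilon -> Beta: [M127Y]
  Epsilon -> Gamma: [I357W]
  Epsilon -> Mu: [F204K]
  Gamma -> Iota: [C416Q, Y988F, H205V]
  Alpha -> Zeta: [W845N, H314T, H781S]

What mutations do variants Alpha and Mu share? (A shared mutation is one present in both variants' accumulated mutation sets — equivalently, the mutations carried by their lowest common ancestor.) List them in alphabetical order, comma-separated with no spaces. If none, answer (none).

Accumulating mutations along path to Alpha:
  At Theta: gained [] -> total []
  At Epsilon: gained ['N989Q', 'M659D'] -> total ['M659D', 'N989Q']
  At Alpha: gained ['S783V'] -> total ['M659D', 'N989Q', 'S783V']
Mutations(Alpha) = ['M659D', 'N989Q', 'S783V']
Accumulating mutations along path to Mu:
  At Theta: gained [] -> total []
  At Epsilon: gained ['N989Q', 'M659D'] -> total ['M659D', 'N989Q']
  At Mu: gained ['F204K'] -> total ['F204K', 'M659D', 'N989Q']
Mutations(Mu) = ['F204K', 'M659D', 'N989Q']
Intersection: ['M659D', 'N989Q', 'S783V'] ∩ ['F204K', 'M659D', 'N989Q'] = ['M659D', 'N989Q']

Answer: M659D,N989Q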